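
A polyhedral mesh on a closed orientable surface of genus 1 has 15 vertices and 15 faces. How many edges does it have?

30

For a closed orientable surface of genus 1, χ = 2 − 2·1 = 0.
E = V + F − (0) = 15 + 15 − (0) = 30.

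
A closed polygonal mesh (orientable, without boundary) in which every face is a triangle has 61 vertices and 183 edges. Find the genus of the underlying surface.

Every face is a triangle and each edge borders two faces, so 3F = 2·183, giving F = 122.
χ = V − E + F = 61 − 183 + 122 = 0.
For a closed orientable surface χ = 2 − 2g, so g = (2 − (0))/2 = 1.

1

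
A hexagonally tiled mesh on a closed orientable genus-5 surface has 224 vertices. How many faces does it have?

116

χ = 2 − 2·5 = -8, and every face is a hexagon so 6F = 2E.
V − E + F = -8 with E = 6F/2 gives 224 − (6/2 − 1)·F = -8, so F = 116 and E = 348.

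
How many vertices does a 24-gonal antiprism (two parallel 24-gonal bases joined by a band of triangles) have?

48

An antiprism on an n-gon has two n-gon caps and 2n triangles: V = 2·24 = 48, E = 4·24 = 96, F = 2·24 + 2 = 50.
Check: V − E + F = 48 − 96 + 50 = 2.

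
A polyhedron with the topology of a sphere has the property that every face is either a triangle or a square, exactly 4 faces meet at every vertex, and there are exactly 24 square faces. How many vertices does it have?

Let x be the number of triangles; then F = 24 + x.
Edge–face incidences: 2E = 4·24 + 3·x = 96 + 3x.
Every vertex has degree 4, so 4V = 2E.
Euler: V − E + F = 2 ⇒ (2E)/4 − E + (24 + x) = 2.
Multiply by 8: 2·(2E) − 4·(2E) + 8·(24 + x) = 16, i.e. 192 + 8x − 2·(96 + 3x) = 16.
Collecting terms: 2x = 16, so x = 8.
Then 2E = 96 + 3·8 = 120, so E = 60, V = 2E/4 = 30, F = 24 + 8 = 32.

30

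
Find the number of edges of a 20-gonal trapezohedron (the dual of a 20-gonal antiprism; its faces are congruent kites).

The n-trapezohedron (dual of the n-antiprism) has V = 2·20 + 2 = 42, E = 4·20 = 80, F = 2·20 = 40.
Check: V − E + F = 42 − 80 + 40 = 2.

80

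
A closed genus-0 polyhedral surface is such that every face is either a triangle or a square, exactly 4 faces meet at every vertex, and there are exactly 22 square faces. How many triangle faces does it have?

Let x be the number of triangles; then F = 22 + x.
Edge–face incidences: 2E = 4·22 + 3·x = 88 + 3x.
Every vertex has degree 4, so 4V = 2E.
Euler: V − E + F = 2 ⇒ (2E)/4 − E + (22 + x) = 2.
Multiply by 8: 2·(2E) − 4·(2E) + 8·(22 + x) = 16, i.e. 176 + 8x − 2·(88 + 3x) = 16.
Collecting terms: 2x = 16, so x = 8.
Then 2E = 88 + 3·8 = 112, so E = 56, V = 2E/4 = 28, F = 22 + 8 = 30.

8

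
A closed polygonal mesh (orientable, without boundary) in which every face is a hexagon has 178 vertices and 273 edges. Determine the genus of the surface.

3

Every face is a hexagon and each edge borders two faces, so 6F = 2·273, giving F = 91.
χ = V − E + F = 178 − 273 + 91 = -4.
For a closed orientable surface χ = 2 − 2g, so g = (2 − (-4))/2 = 3.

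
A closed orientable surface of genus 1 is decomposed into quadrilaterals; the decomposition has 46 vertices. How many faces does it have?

46

χ = 2 − 2·1 = 0, and every face is a square so 4F = 2E.
V − E + F = 0 with E = 4F/2 gives 46 − (4/2 − 1)·F = 0, so F = 46 and E = 92.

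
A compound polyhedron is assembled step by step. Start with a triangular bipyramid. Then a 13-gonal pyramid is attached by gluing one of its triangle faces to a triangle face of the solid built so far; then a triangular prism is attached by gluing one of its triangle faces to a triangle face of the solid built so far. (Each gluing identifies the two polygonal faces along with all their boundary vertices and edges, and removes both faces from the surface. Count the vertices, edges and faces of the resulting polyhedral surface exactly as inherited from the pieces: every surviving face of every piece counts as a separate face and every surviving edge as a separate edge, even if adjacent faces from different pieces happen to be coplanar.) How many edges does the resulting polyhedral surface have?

A triangular bipyramid: V=5, E=9, F=6.
Attach a 13-gonal pyramid (V=14, E=26, F=14) along a 3-gon: merge 3 vertices and 3 edges, delete both glued faces → V=16, E=32, F=18.
Attach a triangular prism (V=6, E=9, F=5) along a 3-gon: merge 3 vertices and 3 edges, delete both glued faces → V=19, E=38, F=21.
Check: V − E + F = 19 − 38 + 21 = 2.

38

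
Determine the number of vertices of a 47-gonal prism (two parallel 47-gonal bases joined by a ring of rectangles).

A prism on an n-gon has two n-gon bases and n rectangular sides: V = 2·47 = 94, E = 3·47 = 141, F = 47 + 2 = 49.

94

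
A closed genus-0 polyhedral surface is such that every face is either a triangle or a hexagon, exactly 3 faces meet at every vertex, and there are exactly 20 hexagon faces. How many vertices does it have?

44

Let x be the number of triangles; then F = 20 + x.
Edge–face incidences: 2E = 6·20 + 3·x = 120 + 3x.
Every vertex has degree 3, so 3V = 2E.
Euler: V − E + F = 2 ⇒ (2E)/3 − E + (20 + x) = 2.
Multiply by 6: 2·(2E) − 3·(2E) + 6·(20 + x) = 12, i.e. 120 + 6x − (120 + 3x) = 12.
Collecting terms: 3x = 12, so x = 4.
Then 2E = 120 + 3·4 = 132, so E = 66, V = 2E/3 = 44, F = 20 + 4 = 24.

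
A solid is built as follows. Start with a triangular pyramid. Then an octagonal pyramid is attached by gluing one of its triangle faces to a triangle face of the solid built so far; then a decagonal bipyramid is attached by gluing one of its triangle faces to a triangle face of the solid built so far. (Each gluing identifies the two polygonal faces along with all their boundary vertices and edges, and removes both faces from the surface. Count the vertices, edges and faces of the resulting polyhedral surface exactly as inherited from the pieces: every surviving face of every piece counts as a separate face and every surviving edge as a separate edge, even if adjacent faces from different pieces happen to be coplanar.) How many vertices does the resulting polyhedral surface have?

19

A triangular pyramid: V=4, E=6, F=4.
Attach an octagonal pyramid (V=9, E=16, F=9) along a 3-gon: merge 3 vertices and 3 edges, delete both glued faces → V=10, E=19, F=11.
Attach a decagonal bipyramid (V=12, E=30, F=20) along a 3-gon: merge 3 vertices and 3 edges, delete both glued faces → V=19, E=46, F=29.
Check: V − E + F = 19 − 46 + 29 = 2.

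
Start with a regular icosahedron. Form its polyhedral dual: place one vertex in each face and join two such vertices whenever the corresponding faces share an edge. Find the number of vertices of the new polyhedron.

20

The base solid has V = 12, E = 30, F = 20.
The dual swaps V and F and preserves E: V′ = F = 20, E′ = E = 30, F′ = V = 12.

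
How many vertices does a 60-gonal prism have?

120

A prism on an n-gon has two n-gon bases and n rectangular sides: V = 2·60 = 120, E = 3·60 = 180, F = 60 + 2 = 62.
Check: V − E + F = 120 − 180 + 62 = 2.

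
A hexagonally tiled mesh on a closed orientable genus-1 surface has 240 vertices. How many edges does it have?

χ = 2 − 2·1 = 0, and every face is a hexagon so 6F = 2E.
V − E + F = 0 with E = 6F/2 gives 240 − (6/2 − 1)·F = 0, so F = 120 and E = 360.

360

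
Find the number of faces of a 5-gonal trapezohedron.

10

The n-trapezohedron (dual of the n-antiprism) has V = 2·5 + 2 = 12, E = 4·5 = 20, F = 2·5 = 10.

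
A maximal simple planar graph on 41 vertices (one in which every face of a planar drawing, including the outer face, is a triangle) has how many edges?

In a plane triangulation 3F = 2E and V − E + F = 2, so E = 3V − 6 = 3·41 − 6 = 117.

117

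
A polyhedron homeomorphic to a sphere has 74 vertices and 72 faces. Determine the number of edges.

144

Here V − E + F = 2.
E = V + F − (2) = 74 + 72 − (2) = 144.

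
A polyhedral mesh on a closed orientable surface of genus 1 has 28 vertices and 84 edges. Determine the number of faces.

For a closed orientable surface of genus 1, χ = 2 − 2·1 = 0.
F = 0 − V + E = 0 − 28 + 84 = 56.

56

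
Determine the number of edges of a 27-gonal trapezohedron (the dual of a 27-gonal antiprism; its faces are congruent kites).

The n-trapezohedron (dual of the n-antiprism) has V = 2·27 + 2 = 56, E = 4·27 = 108, F = 2·27 = 54.

108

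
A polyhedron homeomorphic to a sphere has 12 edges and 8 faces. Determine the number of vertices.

6

Here V − E + F = 2.
V = 2 + E − F = 2 + 12 − 8 = 6.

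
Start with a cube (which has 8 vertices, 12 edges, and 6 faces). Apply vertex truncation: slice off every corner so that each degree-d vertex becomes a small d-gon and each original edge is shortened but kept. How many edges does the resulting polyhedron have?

36

Truncation replaces each original edge-end by a new vertex, so V′ = 2E = 24.
Each original edge survives, and each old vertex of degree d contributes d new edges; summing degrees gives Σd = 2E, so E′ = E + 2E = 3E = 36.
Each original face survives and each original vertex becomes one new face: F′ = F + V = 14.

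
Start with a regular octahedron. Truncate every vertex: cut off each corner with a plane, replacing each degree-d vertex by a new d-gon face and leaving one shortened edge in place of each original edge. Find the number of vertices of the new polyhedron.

24

The base solid has V = 6, E = 12, F = 8.
Truncation replaces each original edge-end by a new vertex, so V′ = 2E = 24.
Each original edge survives, and each old vertex of degree d contributes d new edges; summing degrees gives Σd = 2E, so E′ = E + 2E = 3E = 36.
Each original face survives and each original vertex becomes one new face: F′ = F + V = 14.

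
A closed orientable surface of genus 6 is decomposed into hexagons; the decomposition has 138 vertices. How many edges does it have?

χ = 2 − 2·6 = -10, and every face is a hexagon so 6F = 2E.
V − E + F = -10 with E = 6F/2 gives 138 − (6/2 − 1)·F = -10, so F = 74 and E = 222.

222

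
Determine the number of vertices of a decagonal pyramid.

A pyramid on an n-gon base has one n-gon and n triangles: V = 10 + 1 = 11, E = 2·10 = 20, F = 10 + 1 = 11.

11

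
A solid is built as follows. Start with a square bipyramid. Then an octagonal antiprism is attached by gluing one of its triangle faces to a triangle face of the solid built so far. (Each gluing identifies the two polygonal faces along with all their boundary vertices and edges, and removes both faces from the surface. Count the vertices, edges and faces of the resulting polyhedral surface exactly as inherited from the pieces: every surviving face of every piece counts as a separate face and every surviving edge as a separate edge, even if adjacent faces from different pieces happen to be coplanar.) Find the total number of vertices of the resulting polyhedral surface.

19

A square bipyramid: V=6, E=12, F=8.
Attach an octagonal antiprism (V=16, E=32, F=18) along a 3-gon: merge 3 vertices and 3 edges, delete both glued faces → V=19, E=41, F=24.
Check: V − E + F = 19 − 41 + 24 = 2.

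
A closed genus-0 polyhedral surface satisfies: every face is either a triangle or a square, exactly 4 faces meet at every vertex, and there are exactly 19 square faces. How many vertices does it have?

25

Let x be the number of triangles; then F = 19 + x.
Edge–face incidences: 2E = 4·19 + 3·x = 76 + 3x.
Every vertex has degree 4, so 4V = 2E.
Euler: V − E + F = 2 ⇒ (2E)/4 − E + (19 + x) = 2.
Multiply by 8: 2·(2E) − 4·(2E) + 8·(19 + x) = 16, i.e. 152 + 8x − 2·(76 + 3x) = 16.
Collecting terms: 2x = 16, so x = 8.
Then 2E = 76 + 3·8 = 100, so E = 50, V = 2E/4 = 25, F = 19 + 8 = 27.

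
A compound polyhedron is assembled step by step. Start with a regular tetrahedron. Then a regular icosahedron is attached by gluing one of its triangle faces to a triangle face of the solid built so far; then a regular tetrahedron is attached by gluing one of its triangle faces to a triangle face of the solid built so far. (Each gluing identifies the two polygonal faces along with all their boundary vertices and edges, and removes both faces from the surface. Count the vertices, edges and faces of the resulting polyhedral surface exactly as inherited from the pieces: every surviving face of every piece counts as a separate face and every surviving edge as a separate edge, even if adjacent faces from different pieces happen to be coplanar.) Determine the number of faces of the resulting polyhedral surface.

A regular tetrahedron: V=4, E=6, F=4.
Attach a regular icosahedron (V=12, E=30, F=20) along a 3-gon: merge 3 vertices and 3 edges, delete both glued faces → V=13, E=33, F=22.
Attach a regular tetrahedron (V=4, E=6, F=4) along a 3-gon: merge 3 vertices and 3 edges, delete both glued faces → V=14, E=36, F=24.
Check: V − E + F = 14 − 36 + 24 = 2.

24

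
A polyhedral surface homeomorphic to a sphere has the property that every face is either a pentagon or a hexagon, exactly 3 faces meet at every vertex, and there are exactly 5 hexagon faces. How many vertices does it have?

Let x be the number of pentagons; then F = 5 + x.
Edge–face incidences: 2E = 6·5 + 5·x = 30 + 5x.
Every vertex has degree 3, so 3V = 2E.
Euler: V − E + F = 2 ⇒ (2E)/3 − E + (5 + x) = 2.
Multiply by 6: 2·(2E) − 3·(2E) + 6·(5 + x) = 12, i.e. 30 + 6x − (30 + 5x) = 12.
Collecting terms: x = 12.
Then 2E = 30 + 5·12 = 90, so E = 45, V = 2E/3 = 30, F = 5 + 12 = 17.

30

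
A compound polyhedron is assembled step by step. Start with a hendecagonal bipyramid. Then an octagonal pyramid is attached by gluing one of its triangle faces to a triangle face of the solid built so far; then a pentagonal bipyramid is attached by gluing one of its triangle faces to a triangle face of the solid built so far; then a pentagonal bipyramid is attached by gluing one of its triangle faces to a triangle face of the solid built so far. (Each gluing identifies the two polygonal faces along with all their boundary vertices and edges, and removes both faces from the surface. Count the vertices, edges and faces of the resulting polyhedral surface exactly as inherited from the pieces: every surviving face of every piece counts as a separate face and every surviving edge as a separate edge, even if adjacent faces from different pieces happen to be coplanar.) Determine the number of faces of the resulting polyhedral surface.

45

A hendecagonal bipyramid: V=13, E=33, F=22.
Attach an octagonal pyramid (V=9, E=16, F=9) along a 3-gon: merge 3 vertices and 3 edges, delete both glued faces → V=19, E=46, F=29.
Attach a pentagonal bipyramid (V=7, E=15, F=10) along a 3-gon: merge 3 vertices and 3 edges, delete both glued faces → V=23, E=58, F=37.
Attach a pentagonal bipyramid (V=7, E=15, F=10) along a 3-gon: merge 3 vertices and 3 edges, delete both glued faces → V=27, E=70, F=45.
Check: V − E + F = 27 − 70 + 45 = 2.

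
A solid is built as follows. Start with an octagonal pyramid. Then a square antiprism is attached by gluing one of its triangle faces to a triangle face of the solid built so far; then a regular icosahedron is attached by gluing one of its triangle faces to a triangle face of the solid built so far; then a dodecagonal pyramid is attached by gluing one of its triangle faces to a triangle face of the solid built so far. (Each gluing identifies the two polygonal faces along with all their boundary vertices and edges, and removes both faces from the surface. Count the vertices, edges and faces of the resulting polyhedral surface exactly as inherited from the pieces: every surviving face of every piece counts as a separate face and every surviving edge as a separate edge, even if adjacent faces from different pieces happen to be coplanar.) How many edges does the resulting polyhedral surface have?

An octagonal pyramid: V=9, E=16, F=9.
Attach a square antiprism (V=8, E=16, F=10) along a 3-gon: merge 3 vertices and 3 edges, delete both glued faces → V=14, E=29, F=17.
Attach a regular icosahedron (V=12, E=30, F=20) along a 3-gon: merge 3 vertices and 3 edges, delete both glued faces → V=23, E=56, F=35.
Attach a dodecagonal pyramid (V=13, E=24, F=13) along a 3-gon: merge 3 vertices and 3 edges, delete both glued faces → V=33, E=77, F=46.
Check: V − E + F = 33 − 77 + 46 = 2.

77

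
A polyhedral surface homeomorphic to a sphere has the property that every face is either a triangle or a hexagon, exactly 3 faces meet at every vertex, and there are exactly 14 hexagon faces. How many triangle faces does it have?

Let x be the number of triangles; then F = 14 + x.
Edge–face incidences: 2E = 6·14 + 3·x = 84 + 3x.
Every vertex has degree 3, so 3V = 2E.
Euler: V − E + F = 2 ⇒ (2E)/3 − E + (14 + x) = 2.
Multiply by 6: 2·(2E) − 3·(2E) + 6·(14 + x) = 12, i.e. 84 + 6x − (84 + 3x) = 12.
Collecting terms: 3x = 12, so x = 4.
Then 2E = 84 + 3·4 = 96, so E = 48, V = 2E/3 = 32, F = 14 + 4 = 18.

4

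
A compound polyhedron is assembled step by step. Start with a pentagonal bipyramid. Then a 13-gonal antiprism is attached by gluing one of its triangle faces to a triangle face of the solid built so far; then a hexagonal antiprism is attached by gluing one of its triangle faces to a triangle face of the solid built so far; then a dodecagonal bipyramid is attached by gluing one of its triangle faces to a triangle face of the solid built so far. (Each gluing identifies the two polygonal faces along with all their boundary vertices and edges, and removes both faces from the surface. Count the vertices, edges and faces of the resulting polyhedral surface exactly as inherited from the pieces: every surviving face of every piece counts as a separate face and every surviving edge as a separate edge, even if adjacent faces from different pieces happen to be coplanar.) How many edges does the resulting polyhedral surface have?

118

A pentagonal bipyramid: V=7, E=15, F=10.
Attach a 13-gonal antiprism (V=26, E=52, F=28) along a 3-gon: merge 3 vertices and 3 edges, delete both glued faces → V=30, E=64, F=36.
Attach a hexagonal antiprism (V=12, E=24, F=14) along a 3-gon: merge 3 vertices and 3 edges, delete both glued faces → V=39, E=85, F=48.
Attach a dodecagonal bipyramid (V=14, E=36, F=24) along a 3-gon: merge 3 vertices and 3 edges, delete both glued faces → V=50, E=118, F=70.
Check: V − E + F = 50 − 118 + 70 = 2.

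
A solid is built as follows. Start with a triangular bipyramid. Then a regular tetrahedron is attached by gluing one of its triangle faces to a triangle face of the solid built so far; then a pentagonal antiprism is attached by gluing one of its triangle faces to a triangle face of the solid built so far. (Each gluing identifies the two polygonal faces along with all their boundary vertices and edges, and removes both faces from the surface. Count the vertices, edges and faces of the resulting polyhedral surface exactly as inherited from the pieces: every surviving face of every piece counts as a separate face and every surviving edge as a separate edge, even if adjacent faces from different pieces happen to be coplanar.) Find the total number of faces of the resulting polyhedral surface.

A triangular bipyramid: V=5, E=9, F=6.
Attach a regular tetrahedron (V=4, E=6, F=4) along a 3-gon: merge 3 vertices and 3 edges, delete both glued faces → V=6, E=12, F=8.
Attach a pentagonal antiprism (V=10, E=20, F=12) along a 3-gon: merge 3 vertices and 3 edges, delete both glued faces → V=13, E=29, F=18.
Check: V − E + F = 13 − 29 + 18 = 2.

18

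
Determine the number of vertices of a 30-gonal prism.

60

A prism on an n-gon has two n-gon bases and n rectangular sides: V = 2·30 = 60, E = 3·30 = 90, F = 30 + 2 = 32.
Check: V − E + F = 60 − 90 + 32 = 2.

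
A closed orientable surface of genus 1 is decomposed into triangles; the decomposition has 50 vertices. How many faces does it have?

χ = 2 − 2·1 = 0, and every face is a triangle so 3F = 2E.
V − E + F = 0 with E = 3F/2 gives 50 − (3/2 − 1)·F = 0, so F = 100 and E = 150.

100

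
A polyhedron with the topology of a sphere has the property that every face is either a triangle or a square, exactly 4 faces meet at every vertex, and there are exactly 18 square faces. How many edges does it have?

48

Let x be the number of triangles; then F = 18 + x.
Edge–face incidences: 2E = 4·18 + 3·x = 72 + 3x.
Every vertex has degree 4, so 4V = 2E.
Euler: V − E + F = 2 ⇒ (2E)/4 − E + (18 + x) = 2.
Multiply by 8: 2·(2E) − 4·(2E) + 8·(18 + x) = 16, i.e. 144 + 8x − 2·(72 + 3x) = 16.
Collecting terms: 2x = 16, so x = 8.
Then 2E = 72 + 3·8 = 96, so E = 48, V = 2E/4 = 24, F = 18 + 8 = 26.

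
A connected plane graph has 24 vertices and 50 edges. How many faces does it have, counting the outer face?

Euler's formula for a connected plane graph: V − E + F = 2, so F = 2 − 24 + 50 = 28.

28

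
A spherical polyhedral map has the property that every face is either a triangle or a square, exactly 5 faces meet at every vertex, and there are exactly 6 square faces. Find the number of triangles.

Let x be the number of triangles; then F = 6 + x.
Edge–face incidences: 2E = 4·6 + 3·x = 24 + 3x.
Every vertex has degree 5, so 5V = 2E.
Euler: V − E + F = 2 ⇒ (2E)/5 − E + (6 + x) = 2.
Multiply by 10: 2·(2E) − 5·(2E) + 10·(6 + x) = 20, i.e. 60 + 10x − 3·(24 + 3x) = 20.
Collecting terms: x − 12 = 20, so x = 32.
Then 2E = 24 + 3·32 = 120, so E = 60, V = 2E/5 = 24, F = 6 + 32 = 38.

32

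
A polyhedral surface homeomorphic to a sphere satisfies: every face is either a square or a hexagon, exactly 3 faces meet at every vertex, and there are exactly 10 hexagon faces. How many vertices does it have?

Let x be the number of squares; then F = 10 + x.
Edge–face incidences: 2E = 6·10 + 4·x = 60 + 4x.
Every vertex has degree 3, so 3V = 2E.
Euler: V − E + F = 2 ⇒ (2E)/3 − E + (10 + x) = 2.
Multiply by 6: 2·(2E) − 3·(2E) + 6·(10 + x) = 12, i.e. 60 + 6x − (60 + 4x) = 12.
Collecting terms: 2x = 12, so x = 6.
Then 2E = 60 + 4·6 = 84, so E = 42, V = 2E/3 = 28, F = 10 + 6 = 16.

28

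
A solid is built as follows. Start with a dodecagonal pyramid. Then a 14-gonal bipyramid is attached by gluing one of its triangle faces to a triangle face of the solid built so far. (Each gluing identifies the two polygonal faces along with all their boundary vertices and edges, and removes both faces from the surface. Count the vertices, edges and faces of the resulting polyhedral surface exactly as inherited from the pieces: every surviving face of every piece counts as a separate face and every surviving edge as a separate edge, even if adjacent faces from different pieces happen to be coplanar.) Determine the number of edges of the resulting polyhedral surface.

A dodecagonal pyramid: V=13, E=24, F=13.
Attach a 14-gonal bipyramid (V=16, E=42, F=28) along a 3-gon: merge 3 vertices and 3 edges, delete both glued faces → V=26, E=63, F=39.
Check: V − E + F = 26 − 63 + 39 = 2.

63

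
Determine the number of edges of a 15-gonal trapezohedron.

60

The n-trapezohedron (dual of the n-antiprism) has V = 2·15 + 2 = 32, E = 4·15 = 60, F = 2·15 = 30.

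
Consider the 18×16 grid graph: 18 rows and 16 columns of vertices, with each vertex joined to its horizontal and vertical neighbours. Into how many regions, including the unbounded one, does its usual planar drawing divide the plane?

The grid has V = 18·16 = 288 vertices and E = 18·15 + 16·17 = 542 edges.
F = 2 − V + E = 2 − 288 + 542 = 256.

256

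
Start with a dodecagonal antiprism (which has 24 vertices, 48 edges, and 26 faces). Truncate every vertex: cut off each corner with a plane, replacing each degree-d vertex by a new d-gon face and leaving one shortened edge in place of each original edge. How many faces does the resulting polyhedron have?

50

Truncation replaces each original edge-end by a new vertex, so V′ = 2E = 96.
Each original edge survives, and each old vertex of degree d contributes d new edges; summing degrees gives Σd = 2E, so E′ = E + 2E = 3E = 144.
Each original face survives and each original vertex becomes one new face: F′ = F + V = 50.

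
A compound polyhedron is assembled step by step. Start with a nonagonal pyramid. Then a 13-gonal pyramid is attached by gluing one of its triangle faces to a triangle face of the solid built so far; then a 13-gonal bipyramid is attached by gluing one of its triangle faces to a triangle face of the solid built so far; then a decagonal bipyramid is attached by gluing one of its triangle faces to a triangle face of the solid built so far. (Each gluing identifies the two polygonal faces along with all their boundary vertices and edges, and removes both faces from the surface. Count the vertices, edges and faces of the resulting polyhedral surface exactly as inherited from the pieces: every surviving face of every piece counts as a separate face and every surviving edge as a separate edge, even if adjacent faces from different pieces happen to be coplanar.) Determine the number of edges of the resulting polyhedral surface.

A nonagonal pyramid: V=10, E=18, F=10.
Attach a 13-gonal pyramid (V=14, E=26, F=14) along a 3-gon: merge 3 vertices and 3 edges, delete both glued faces → V=21, E=41, F=22.
Attach a 13-gonal bipyramid (V=15, E=39, F=26) along a 3-gon: merge 3 vertices and 3 edges, delete both glued faces → V=33, E=77, F=46.
Attach a decagonal bipyramid (V=12, E=30, F=20) along a 3-gon: merge 3 vertices and 3 edges, delete both glued faces → V=42, E=104, F=64.
Check: V − E + F = 42 − 104 + 64 = 2.

104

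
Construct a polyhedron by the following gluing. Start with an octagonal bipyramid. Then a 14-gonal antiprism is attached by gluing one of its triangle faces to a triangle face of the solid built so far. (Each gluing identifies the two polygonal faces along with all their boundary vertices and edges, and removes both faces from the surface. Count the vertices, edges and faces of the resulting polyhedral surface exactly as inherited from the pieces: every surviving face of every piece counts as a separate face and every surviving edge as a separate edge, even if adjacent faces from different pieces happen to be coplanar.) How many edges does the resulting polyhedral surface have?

77

An octagonal bipyramid: V=10, E=24, F=16.
Attach a 14-gonal antiprism (V=28, E=56, F=30) along a 3-gon: merge 3 vertices and 3 edges, delete both glued faces → V=35, E=77, F=44.
Check: V − E + F = 35 − 77 + 44 = 2.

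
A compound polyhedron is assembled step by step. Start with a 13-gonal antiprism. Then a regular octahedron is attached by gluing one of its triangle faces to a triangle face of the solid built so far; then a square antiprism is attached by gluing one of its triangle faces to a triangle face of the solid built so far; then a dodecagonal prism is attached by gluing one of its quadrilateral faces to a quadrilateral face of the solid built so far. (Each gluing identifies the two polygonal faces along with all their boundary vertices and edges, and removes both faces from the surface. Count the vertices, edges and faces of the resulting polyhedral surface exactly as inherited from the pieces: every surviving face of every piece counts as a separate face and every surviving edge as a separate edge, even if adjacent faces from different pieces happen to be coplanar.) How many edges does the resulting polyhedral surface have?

106

A 13-gonal antiprism: V=26, E=52, F=28.
Attach a regular octahedron (V=6, E=12, F=8) along a 3-gon: merge 3 vertices and 3 edges, delete both glued faces → V=29, E=61, F=34.
Attach a square antiprism (V=8, E=16, F=10) along a 3-gon: merge 3 vertices and 3 edges, delete both glued faces → V=34, E=74, F=42.
Attach a dodecagonal prism (V=24, E=36, F=14) along a 4-gon: merge 4 vertices and 4 edges, delete both glued faces → V=54, E=106, F=54.
Check: V − E + F = 54 − 106 + 54 = 2.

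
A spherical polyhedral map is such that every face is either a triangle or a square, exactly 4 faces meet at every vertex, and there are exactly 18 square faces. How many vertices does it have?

Let x be the number of triangles; then F = 18 + x.
Edge–face incidences: 2E = 4·18 + 3·x = 72 + 3x.
Every vertex has degree 4, so 4V = 2E.
Euler: V − E + F = 2 ⇒ (2E)/4 − E + (18 + x) = 2.
Multiply by 8: 2·(2E) − 4·(2E) + 8·(18 + x) = 16, i.e. 144 + 8x − 2·(72 + 3x) = 16.
Collecting terms: 2x = 16, so x = 8.
Then 2E = 72 + 3·8 = 96, so E = 48, V = 2E/4 = 24, F = 18 + 8 = 26.

24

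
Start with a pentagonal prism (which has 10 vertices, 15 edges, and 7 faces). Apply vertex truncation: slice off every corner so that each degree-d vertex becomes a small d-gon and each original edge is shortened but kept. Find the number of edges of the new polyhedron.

45

Truncation replaces each original edge-end by a new vertex, so V′ = 2E = 30.
Each original edge survives, and each old vertex of degree d contributes d new edges; summing degrees gives Σd = 2E, so E′ = E + 2E = 3E = 45.
Each original face survives and each original vertex becomes one new face: F′ = F + V = 17.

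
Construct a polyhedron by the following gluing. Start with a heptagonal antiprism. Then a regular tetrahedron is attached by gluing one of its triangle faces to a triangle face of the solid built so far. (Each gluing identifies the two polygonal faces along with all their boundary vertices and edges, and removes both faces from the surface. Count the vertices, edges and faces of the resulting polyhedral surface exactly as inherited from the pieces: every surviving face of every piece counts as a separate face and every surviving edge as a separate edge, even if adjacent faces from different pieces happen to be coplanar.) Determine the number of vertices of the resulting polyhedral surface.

15

A heptagonal antiprism: V=14, E=28, F=16.
Attach a regular tetrahedron (V=4, E=6, F=4) along a 3-gon: merge 3 vertices and 3 edges, delete both glued faces → V=15, E=31, F=18.
Check: V − E + F = 15 − 31 + 18 = 2.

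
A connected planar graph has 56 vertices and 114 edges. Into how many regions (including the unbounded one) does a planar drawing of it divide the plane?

Euler's formula for a connected plane graph: V − E + F = 2, so F = 2 − 56 + 114 = 60.

60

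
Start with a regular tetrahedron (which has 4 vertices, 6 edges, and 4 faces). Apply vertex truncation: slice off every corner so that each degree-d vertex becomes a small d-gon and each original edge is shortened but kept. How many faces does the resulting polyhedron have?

8

Truncation replaces each original edge-end by a new vertex, so V′ = 2E = 12.
Each original edge survives, and each old vertex of degree d contributes d new edges; summing degrees gives Σd = 2E, so E′ = E + 2E = 3E = 18.
Each original face survives and each original vertex becomes one new face: F′ = F + V = 8.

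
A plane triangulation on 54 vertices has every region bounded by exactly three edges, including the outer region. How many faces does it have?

In a plane triangulation 3F = 2E and V − E + F = 2, so F = 2V − 4 = 2·54 − 4 = 104.

104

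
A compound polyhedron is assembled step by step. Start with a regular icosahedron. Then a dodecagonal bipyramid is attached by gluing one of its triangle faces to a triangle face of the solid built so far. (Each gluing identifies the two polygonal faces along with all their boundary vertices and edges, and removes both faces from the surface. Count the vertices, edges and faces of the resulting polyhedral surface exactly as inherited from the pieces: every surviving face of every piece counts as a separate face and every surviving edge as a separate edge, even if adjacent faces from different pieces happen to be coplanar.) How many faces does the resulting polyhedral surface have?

A regular icosahedron: V=12, E=30, F=20.
Attach a dodecagonal bipyramid (V=14, E=36, F=24) along a 3-gon: merge 3 vertices and 3 edges, delete both glued faces → V=23, E=63, F=42.
Check: V − E + F = 23 − 63 + 42 = 2.

42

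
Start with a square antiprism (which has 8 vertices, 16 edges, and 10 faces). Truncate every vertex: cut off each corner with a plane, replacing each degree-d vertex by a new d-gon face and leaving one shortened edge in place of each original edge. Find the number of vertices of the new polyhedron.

Truncation replaces each original edge-end by a new vertex, so V′ = 2E = 32.
Each original edge survives, and each old vertex of degree d contributes d new edges; summing degrees gives Σd = 2E, so E′ = E + 2E = 3E = 48.
Each original face survives and each original vertex becomes one new face: F′ = F + V = 18.

32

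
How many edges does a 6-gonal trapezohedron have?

24

The n-trapezohedron (dual of the n-antiprism) has V = 2·6 + 2 = 14, E = 4·6 = 24, F = 2·6 = 12.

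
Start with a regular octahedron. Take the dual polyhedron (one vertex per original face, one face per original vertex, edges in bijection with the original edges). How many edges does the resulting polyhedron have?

The base solid has V = 6, E = 12, F = 8.
The dual swaps V and F and preserves E: V′ = F = 8, E′ = E = 12, F′ = V = 6.

12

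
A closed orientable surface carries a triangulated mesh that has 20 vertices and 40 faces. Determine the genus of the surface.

Every face is a triangle, so 2E = 3·40 = 120, giving E = 60.
χ = V − E + F = 20 − 60 + 40 = 0.
For a closed orientable surface χ = 2 − 2g, so g = (2 − (0))/2 = 1.

1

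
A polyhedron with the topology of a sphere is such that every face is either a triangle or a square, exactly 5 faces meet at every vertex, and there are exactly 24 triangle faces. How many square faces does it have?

Let x be the number of squares; then F = 24 + x.
Edge–face incidences: 2E = 3·24 + 4·x = 72 + 4x.
Every vertex has degree 5, so 5V = 2E.
Euler: V − E + F = 2 ⇒ (2E)/5 − E + (24 + x) = 2.
Multiply by 10: 2·(2E) − 5·(2E) + 10·(24 + x) = 20, i.e. 240 + 10x − 3·(72 + 4x) = 20.
Collecting terms: −2x + 24 = 20, so −2x = −4, so x = 2.
Then 2E = 72 + 4·2 = 80, so E = 40, V = 2E/5 = 16, F = 24 + 2 = 26.

2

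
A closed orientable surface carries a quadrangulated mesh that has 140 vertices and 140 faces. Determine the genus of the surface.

1

Every face is a square, so 2E = 4·140 = 560, giving E = 280.
χ = V − E + F = 140 − 280 + 140 = 0.
For a closed orientable surface χ = 2 − 2g, so g = (2 − (0))/2 = 1.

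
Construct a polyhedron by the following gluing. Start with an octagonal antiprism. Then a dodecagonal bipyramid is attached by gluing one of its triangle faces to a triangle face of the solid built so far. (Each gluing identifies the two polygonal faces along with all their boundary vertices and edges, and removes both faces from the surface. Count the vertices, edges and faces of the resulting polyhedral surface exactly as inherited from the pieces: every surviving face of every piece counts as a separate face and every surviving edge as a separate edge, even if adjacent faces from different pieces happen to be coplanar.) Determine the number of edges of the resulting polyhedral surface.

65

An octagonal antiprism: V=16, E=32, F=18.
Attach a dodecagonal bipyramid (V=14, E=36, F=24) along a 3-gon: merge 3 vertices and 3 edges, delete both glued faces → V=27, E=65, F=40.
Check: V − E + F = 27 − 65 + 40 = 2.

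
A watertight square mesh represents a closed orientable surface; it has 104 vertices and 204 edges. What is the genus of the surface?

0

Every face is a square and each edge borders two faces, so 4F = 2·204, giving F = 102.
χ = V − E + F = 104 − 204 + 102 = 2.
For a closed orientable surface χ = 2 − 2g, so g = (2 − (2))/2 = 0.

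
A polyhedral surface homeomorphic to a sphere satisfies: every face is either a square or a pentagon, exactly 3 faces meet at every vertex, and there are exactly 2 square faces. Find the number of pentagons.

8

Let x be the number of pentagons; then F = 2 + x.
Edge–face incidences: 2E = 4·2 + 5·x = 8 + 5x.
Every vertex has degree 3, so 3V = 2E.
Euler: V − E + F = 2 ⇒ (2E)/3 − E + (2 + x) = 2.
Multiply by 6: 2·(2E) − 3·(2E) + 6·(2 + x) = 12, i.e. 12 + 6x − (8 + 5x) = 12.
Collecting terms: x + 4 = 12, so x = 8.
Then 2E = 8 + 5·8 = 48, so E = 24, V = 2E/3 = 16, F = 2 + 8 = 10.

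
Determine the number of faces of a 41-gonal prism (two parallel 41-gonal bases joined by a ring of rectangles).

43

A prism on an n-gon has two n-gon bases and n rectangular sides: V = 2·41 = 82, E = 3·41 = 123, F = 41 + 2 = 43.
Check: V − E + F = 82 − 123 + 43 = 2.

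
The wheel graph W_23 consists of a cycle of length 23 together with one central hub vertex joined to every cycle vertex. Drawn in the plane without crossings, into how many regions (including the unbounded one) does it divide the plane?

24

W_23 has V = 23 + 1 = 24 vertices and E = 2·23 = 46 edges.
By Euler's formula F = 2 − V + E = 2 − 24 + 46 = 24.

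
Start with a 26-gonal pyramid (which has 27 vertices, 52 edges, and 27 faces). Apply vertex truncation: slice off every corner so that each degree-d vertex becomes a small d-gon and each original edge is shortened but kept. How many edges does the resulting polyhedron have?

Truncation replaces each original edge-end by a new vertex, so V′ = 2E = 104.
Each original edge survives, and each old vertex of degree d contributes d new edges; summing degrees gives Σd = 2E, so E′ = E + 2E = 3E = 156.
Each original face survives and each original vertex becomes one new face: F′ = F + V = 54.

156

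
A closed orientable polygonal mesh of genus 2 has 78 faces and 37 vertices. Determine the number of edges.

117

For a closed orientable surface of genus 2, χ = 2 − 2·2 = -2.
E = V + F − (-2) = 37 + 78 − (-2) = 117.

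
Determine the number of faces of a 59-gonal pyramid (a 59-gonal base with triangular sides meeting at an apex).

60

A pyramid on an n-gon base has one n-gon and n triangles: V = 59 + 1 = 60, E = 2·59 = 118, F = 59 + 1 = 60.
Check: V − E + F = 60 − 118 + 60 = 2.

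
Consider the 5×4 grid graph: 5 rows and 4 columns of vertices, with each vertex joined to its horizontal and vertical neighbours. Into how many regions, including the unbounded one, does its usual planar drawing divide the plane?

13

The grid has V = 5·4 = 20 vertices and E = 5·3 + 4·4 = 31 edges.
F = 2 − V + E = 2 − 20 + 31 = 13.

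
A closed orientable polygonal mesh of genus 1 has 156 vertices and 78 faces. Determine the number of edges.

234

For a closed orientable surface of genus 1, χ = 2 − 2·1 = 0.
E = V + F − (0) = 156 + 78 − (0) = 234.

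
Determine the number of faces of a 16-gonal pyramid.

A pyramid on an n-gon base has one n-gon and n triangles: V = 16 + 1 = 17, E = 2·16 = 32, F = 16 + 1 = 17.
Check: V − E + F = 17 − 32 + 17 = 2.

17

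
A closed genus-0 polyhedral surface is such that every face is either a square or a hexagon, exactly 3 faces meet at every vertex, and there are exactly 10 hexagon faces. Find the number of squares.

Let x be the number of squares; then F = 10 + x.
Edge–face incidences: 2E = 6·10 + 4·x = 60 + 4x.
Every vertex has degree 3, so 3V = 2E.
Euler: V − E + F = 2 ⇒ (2E)/3 − E + (10 + x) = 2.
Multiply by 6: 2·(2E) − 3·(2E) + 6·(10 + x) = 12, i.e. 60 + 6x − (60 + 4x) = 12.
Collecting terms: 2x = 12, so x = 6.
Then 2E = 60 + 4·6 = 84, so E = 42, V = 2E/3 = 28, F = 10 + 6 = 16.

6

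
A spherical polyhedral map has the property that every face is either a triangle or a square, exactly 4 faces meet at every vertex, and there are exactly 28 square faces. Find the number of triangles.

8

Let x be the number of triangles; then F = 28 + x.
Edge–face incidences: 2E = 4·28 + 3·x = 112 + 3x.
Every vertex has degree 4, so 4V = 2E.
Euler: V − E + F = 2 ⇒ (2E)/4 − E + (28 + x) = 2.
Multiply by 8: 2·(2E) − 4·(2E) + 8·(28 + x) = 16, i.e. 224 + 8x − 2·(112 + 3x) = 16.
Collecting terms: 2x = 16, so x = 8.
Then 2E = 112 + 3·8 = 136, so E = 68, V = 2E/4 = 34, F = 28 + 8 = 36.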